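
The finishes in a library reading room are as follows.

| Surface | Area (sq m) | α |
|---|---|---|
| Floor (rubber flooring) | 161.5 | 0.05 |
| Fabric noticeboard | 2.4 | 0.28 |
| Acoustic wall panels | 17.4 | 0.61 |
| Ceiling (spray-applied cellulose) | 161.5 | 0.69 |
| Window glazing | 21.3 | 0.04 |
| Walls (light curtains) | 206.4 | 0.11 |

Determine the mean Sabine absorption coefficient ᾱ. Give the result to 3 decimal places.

0.271

S = Σ Sᵢ = 161.5 + 2.4 + 17.4 + 161.5 + 21.3 + 206.4 = 570.5 sq m.
A = 161.5·0.05 + 2.4·0.28 + 17.4·0.61 + 161.5·0.69 + 21.3·0.04 + 206.4·0.11 = 154.352 sabins.
ᾱ = 154.352 / 570.5 = 0.271.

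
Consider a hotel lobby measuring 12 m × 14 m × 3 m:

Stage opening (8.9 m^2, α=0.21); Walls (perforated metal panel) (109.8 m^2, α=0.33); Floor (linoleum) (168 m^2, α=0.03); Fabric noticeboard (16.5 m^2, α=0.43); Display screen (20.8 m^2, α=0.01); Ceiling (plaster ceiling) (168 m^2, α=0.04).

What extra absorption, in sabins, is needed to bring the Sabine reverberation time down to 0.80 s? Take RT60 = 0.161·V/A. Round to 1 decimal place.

Total absorption A₁ = 8.9*0.21 + 109.8*0.33 + 168*0.03 + 16.5*0.43 + 20.8*0.01 + 168*0.04
  = 1.869 + 36.234 + 5.040 + 7.095 + 0.208 + 6.720 = 57.166 m^2 sabins.
Target A₂ = 0.161·504/0.80 = 101.430 sabins (V = 504 m³).
ΔA = A₂ − A₁ = 101.430 − 57.166 = 44.3 sabins.

44.3 sabins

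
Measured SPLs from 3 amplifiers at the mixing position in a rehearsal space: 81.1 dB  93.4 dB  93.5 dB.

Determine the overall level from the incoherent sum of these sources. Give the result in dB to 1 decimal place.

Sum in the linear (power) domain: Σ 10^(Lᵢ/10) = 10^(81.1/10) + 10^(93.4/10) + 10^(93.5/10) = 4.555e+09.
Combined level = 10 log₁₀(4.555e+09) = 96.6 dB.

96.6 dB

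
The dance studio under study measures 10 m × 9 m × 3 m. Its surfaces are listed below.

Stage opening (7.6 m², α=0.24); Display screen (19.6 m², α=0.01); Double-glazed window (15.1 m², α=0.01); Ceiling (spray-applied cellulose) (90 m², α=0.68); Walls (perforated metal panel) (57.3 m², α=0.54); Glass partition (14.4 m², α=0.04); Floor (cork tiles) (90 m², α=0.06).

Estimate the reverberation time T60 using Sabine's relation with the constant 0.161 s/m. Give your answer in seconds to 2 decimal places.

A = Σ Sᵢαᵢ = 7.6*0.24 + 19.6*0.01 + 15.1*0.01 + 90*0.68 + 57.3*0.54 + 14.4*0.04 + 90*0.06 = 100.289 sabins.
Room volume: 270 m³.
Sabine: RT60 = 0.161 × 270 / 100.289 = 0.43 s.

0.43 sec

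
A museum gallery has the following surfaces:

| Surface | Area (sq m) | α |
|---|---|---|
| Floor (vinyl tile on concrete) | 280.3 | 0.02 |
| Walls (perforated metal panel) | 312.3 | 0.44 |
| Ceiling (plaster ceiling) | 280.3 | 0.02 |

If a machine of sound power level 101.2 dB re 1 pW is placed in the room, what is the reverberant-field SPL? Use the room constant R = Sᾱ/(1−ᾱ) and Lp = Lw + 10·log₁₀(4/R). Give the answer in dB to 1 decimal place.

84.7 dB

Σ(Sᵢαᵢ) = 280.3·0.02 + 312.3·0.44 + 280.3·0.02 = 148.624; total area S = 872.9 sq m.
ᾱ = 0.1703, so room constant R = A/(1−ᾱ) = 179.130 sq m.
Lp = 101.2 + 10·log₁₀(4/179.130) = 101.2 + (-16.51) = 84.7 dB.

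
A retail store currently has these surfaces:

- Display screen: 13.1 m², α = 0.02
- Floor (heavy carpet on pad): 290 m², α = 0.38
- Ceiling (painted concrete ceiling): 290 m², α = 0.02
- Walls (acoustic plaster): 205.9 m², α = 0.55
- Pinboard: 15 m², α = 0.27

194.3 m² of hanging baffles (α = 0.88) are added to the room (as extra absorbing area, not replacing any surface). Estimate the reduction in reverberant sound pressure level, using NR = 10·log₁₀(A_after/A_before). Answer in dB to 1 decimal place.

2.4 dB

A_before = Σ Sᵢαᵢ = 13.1·0.02 + 290·0.38 + 290·0.02 + 205.9·0.55 + 15·0.27 = 233.557 sabins.
Added absorption = 194.3 × 0.88 = 170.984 sabins.
New total A_after = 404.541 sabins.
NR = 10·log₁₀(404.541/233.557) = 2.4 dB.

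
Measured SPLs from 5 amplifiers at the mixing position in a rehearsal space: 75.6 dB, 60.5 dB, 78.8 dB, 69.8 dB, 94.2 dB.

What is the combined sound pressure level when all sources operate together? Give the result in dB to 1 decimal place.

94.4 dB

Sum in the linear (power) domain: Σ 10^(Lᵢ/10) = 10^(75.6/10) + 10^(60.5/10) + 10^(78.8/10) + 10^(69.8/10) + 10^(94.2/10) = 2.753e+09.
L_total = 10·log₁₀(2.753e+09) = 94.4 dB.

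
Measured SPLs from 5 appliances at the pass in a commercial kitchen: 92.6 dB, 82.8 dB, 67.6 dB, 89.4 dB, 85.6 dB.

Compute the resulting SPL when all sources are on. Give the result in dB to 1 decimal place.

Converting to relative power and adding: 10^(92.6/10) + 10^(82.8/10) + 10^(67.6/10) + 10^(89.4/10) + 10^(85.6/10) = 3.25e+09.
L_total = 10·log₁₀(3.25e+09) = 95.1 dB.

95.1 dB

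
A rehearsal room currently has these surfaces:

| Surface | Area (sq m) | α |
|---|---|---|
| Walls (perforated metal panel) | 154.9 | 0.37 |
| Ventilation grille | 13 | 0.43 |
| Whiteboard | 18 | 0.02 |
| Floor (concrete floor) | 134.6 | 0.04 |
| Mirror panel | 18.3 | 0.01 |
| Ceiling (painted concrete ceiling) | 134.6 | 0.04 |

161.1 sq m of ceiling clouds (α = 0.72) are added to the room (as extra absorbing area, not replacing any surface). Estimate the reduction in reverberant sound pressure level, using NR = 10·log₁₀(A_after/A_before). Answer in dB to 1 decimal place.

Total absorption A_before = 154.9×0.37 + 13×0.43 + 18×0.02 + 134.6×0.04 + 18.3×0.01 + 134.6×0.04
  = 57.313 + 5.590 + 0.360 + 5.384 + 0.183 + 5.384 = 74.214 sq m sabins.
Added absorption = 161.1 × 0.72 = 115.992 sabins.
A_after = 74.214 + 115.992 = 190.206 sabins.
NR = 10·log₁₀(190.206/74.214) = 4.1 dB.

4.1 dB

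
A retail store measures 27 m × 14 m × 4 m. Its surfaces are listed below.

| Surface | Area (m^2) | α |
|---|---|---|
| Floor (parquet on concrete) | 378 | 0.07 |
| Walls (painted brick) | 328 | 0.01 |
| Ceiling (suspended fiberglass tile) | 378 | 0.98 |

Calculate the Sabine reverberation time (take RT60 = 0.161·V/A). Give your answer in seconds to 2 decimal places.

0.61 s

Total absorption A = 378×0.07 + 328×0.01 + 378×0.98
  = 26.460 + 3.280 + 370.440 = 400.180 m^2 sabins.
Room volume: 1512 m³.
T = 0.161 V/A = 0.161·1512/400.180 = 0.61 s.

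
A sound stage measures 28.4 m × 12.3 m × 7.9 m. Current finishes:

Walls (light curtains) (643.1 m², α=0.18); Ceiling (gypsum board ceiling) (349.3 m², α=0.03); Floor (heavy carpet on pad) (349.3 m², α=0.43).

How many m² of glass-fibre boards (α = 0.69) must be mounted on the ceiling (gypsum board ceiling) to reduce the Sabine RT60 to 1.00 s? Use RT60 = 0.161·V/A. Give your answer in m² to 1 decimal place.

Summing Sᵢαᵢ: 115.758 + 10.479 + 150.199 → A₁ = 276.436 sabins.
V = 2759.628 m³. Target absorption A₂ = 0.161 × 2759.628 / 1.00 = 444.300 sabins.
ΔA needed = 444.300 − 276.436 = 167.864 sabins.
Each m² of panel replacing the ceiling (gypsum board ceiling) adds (0.69 − 0.03) = 0.66 sabins.
Panel area = 167.864 / 0.66 = 254.3 m².

254.3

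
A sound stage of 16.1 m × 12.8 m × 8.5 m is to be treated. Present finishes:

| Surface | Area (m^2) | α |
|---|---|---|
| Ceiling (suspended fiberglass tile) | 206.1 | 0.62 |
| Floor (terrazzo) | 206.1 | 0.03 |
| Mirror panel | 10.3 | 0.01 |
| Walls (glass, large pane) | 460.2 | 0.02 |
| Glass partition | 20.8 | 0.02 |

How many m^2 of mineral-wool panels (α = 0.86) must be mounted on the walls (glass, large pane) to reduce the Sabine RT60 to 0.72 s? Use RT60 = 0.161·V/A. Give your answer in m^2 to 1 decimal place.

295.2

A₁ = Σ Sᵢαᵢ = 206.1*0.62 + 206.1*0.03 + 10.3*0.01 + 460.2*0.02 + 20.8*0.02 = 143.688 sabins.
Required A₂ = 0.161·1751.68/0.72 = 391.695 sabins.
Absorption to add: 391.695 − 143.688 = 248.007 sabins.
Net gain per m^2: Δα = 0.86 − 0.02 = 0.84.
Panel area = 248.007 / 0.84 = 295.2 m^2.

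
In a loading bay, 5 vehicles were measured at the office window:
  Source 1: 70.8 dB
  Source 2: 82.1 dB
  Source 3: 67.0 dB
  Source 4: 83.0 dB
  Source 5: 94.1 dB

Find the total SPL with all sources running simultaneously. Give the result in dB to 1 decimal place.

Σ 10^(Lᵢ/10) = 2.949e+09.
L_total = 10·log₁₀(2.949e+09) = 94.7 dB.

94.7 dB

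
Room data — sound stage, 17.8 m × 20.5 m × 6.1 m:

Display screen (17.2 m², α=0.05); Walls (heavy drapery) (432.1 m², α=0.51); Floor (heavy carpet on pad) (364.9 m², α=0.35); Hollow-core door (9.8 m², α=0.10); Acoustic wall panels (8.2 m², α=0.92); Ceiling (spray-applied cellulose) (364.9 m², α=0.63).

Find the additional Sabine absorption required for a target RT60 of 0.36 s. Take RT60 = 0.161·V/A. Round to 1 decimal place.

Equivalent absorption area: A₁ = 17.2×0.05 + 432.1×0.51 + 364.9×0.35 + 9.8×0.10 + 8.2×0.92 + 364.9×0.63 = 587.357 m².
V = 2225.89 m³. Required absorption A₂ = 0.161 × 2225.89 / 0.36 = 995.467 sabins.
ΔA = A₂ − A₁ = 995.467 − 587.357 = 408.1 sabins.

408.1 sabins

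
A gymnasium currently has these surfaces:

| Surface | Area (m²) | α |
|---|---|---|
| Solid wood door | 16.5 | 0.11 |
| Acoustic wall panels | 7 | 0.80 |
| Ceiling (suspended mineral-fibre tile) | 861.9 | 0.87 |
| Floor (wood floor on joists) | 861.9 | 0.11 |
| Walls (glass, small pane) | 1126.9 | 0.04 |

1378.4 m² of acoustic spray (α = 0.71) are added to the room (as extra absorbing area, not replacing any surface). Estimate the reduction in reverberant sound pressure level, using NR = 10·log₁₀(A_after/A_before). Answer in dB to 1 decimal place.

A_before = Σ Sᵢαᵢ = 16.5×0.11 + 7×0.80 + 861.9×0.87 + 861.9×0.11 + 1126.9×0.04 = 897.153 sabins.
Treatment contributes 1378.4·0.71 = 978.664 sabins.
A_after = 897.153 + 978.664 = 1875.817 sabins.
NR = 10·log₁₀(1875.817/897.153) = 3.2 dB.

3.2 dB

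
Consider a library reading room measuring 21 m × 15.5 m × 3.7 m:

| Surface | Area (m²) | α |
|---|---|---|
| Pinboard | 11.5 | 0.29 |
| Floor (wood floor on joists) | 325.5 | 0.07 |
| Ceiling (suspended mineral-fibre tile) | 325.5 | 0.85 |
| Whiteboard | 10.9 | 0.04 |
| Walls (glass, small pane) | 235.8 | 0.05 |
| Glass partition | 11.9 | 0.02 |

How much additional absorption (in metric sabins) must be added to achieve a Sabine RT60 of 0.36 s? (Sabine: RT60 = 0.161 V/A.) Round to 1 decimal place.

Total absorption A₁ = 11.5×0.29 + 325.5×0.07 + 325.5×0.85 + 10.9×0.04 + 235.8×0.05 + 11.9×0.02
  = 3.335 + 22.785 + 276.675 + 0.436 + 11.790 + 0.238 = 315.259 m² sabins.
For T = 0.36 s, need A₂ = 0.161·V/T = 0.161·1204.35/0.36 = 538.612 sabins.
Shortfall: 538.612 − 315.259 = 223.4 sabins.

223.4 sabins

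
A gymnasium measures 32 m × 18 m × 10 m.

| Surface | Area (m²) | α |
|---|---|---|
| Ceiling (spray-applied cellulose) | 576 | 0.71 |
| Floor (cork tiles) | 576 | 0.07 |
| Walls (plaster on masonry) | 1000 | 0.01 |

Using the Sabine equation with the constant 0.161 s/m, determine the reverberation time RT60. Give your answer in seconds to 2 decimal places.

A = Σ Sᵢαᵢ = 576*0.71 + 576*0.07 + 1000*0.01 = 459.280 sabins.
Volume V = 32 × 18 × 10 = 5760 m³.
T = 0.161 V/A = 0.161·5760/459.280 = 2.02 s.

2.02 seconds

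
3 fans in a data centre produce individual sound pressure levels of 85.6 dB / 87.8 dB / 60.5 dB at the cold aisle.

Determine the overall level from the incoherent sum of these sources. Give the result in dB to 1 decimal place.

89.9 dB

Converting to relative power and adding: 10^(85.6/10) + 10^(87.8/10) + 10^(60.5/10) = 9.668e+08.
Back to dB: 10·log₁₀ Σ = 89.9 dB.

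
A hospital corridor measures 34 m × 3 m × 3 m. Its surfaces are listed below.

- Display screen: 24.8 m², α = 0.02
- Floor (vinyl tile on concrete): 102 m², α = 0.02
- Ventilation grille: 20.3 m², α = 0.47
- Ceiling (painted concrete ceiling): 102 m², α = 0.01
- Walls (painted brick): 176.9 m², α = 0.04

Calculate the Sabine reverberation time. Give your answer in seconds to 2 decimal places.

2.44 s

Total absorption A = 24.8*0.02 + 102*0.02 + 20.3*0.47 + 102*0.01 + 176.9*0.04
  = 0.496 + 2.040 + 9.541 + 1.020 + 7.076 = 20.173 m² sabins.
V = 34·3·3 = 306 m³.
T = 0.161 V/A = 0.161·306/20.173 = 2.44 s.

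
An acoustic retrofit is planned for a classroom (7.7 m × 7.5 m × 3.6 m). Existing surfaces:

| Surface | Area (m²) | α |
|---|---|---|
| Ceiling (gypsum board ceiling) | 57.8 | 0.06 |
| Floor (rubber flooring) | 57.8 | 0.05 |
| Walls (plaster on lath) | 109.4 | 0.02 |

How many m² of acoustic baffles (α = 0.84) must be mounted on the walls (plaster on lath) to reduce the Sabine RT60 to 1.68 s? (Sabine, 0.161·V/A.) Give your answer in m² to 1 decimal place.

13.9

Total absorption A₁ = 57.8×0.06 + 57.8×0.05 + 109.4×0.02
  = 3.468 + 2.890 + 2.188 = 8.546 m² sabins.
Required A₂ = 0.161·207.9/1.68 = 19.924 sabins.
ΔA needed = 19.924 − 8.546 = 11.378 sabins.
Net gain per m²: Δα = 0.84 − 0.02 = 0.82.
Area = ΔA/Δα = 11.378/0.82 = 13.9 m².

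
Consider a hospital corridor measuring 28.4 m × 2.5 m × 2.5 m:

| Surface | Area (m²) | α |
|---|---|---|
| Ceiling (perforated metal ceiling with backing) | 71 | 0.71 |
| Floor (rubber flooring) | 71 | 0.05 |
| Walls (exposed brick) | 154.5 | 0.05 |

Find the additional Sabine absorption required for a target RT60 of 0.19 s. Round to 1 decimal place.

Summing Sᵢαᵢ: 50.410 + 3.550 + 7.725 → A₁ = 61.685 sabins.
Target A₂ = 0.161·177.5/0.19 = 150.408 sabins (V = 177.5 m³).
Additional absorption ΔA = 150.408 − 61.685 = 88.7 sabins.

88.7 sabins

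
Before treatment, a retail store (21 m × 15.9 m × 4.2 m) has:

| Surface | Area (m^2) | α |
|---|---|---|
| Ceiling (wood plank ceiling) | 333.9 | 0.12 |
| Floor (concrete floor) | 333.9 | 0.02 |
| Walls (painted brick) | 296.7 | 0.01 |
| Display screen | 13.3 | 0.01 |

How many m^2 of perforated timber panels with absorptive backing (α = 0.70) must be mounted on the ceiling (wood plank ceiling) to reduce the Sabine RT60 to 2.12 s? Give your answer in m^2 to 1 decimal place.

97.7

Equivalent absorption area: A₁ = 333.9*0.12 + 333.9*0.02 + 296.7*0.01 + 13.3*0.01 = 49.846 m^2.
V = 1402.38 m³. Target absorption A₂ = 0.161 × 1402.38 / 2.12 = 106.502 sabins.
Absorption to add: 106.502 − 49.846 = 56.656 sabins.
Net gain per m^2: Δα = 0.70 − 0.12 = 0.58.
Area = ΔA/Δα = 56.656/0.58 = 97.7 m^2.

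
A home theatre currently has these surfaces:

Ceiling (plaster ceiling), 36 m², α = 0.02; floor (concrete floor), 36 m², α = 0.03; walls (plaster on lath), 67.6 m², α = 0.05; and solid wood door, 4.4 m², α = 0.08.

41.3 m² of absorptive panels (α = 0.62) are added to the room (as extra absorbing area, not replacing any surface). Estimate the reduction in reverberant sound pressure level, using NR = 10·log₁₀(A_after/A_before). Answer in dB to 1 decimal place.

7.5 dB

Total absorption A_before = 36·0.02 + 36·0.03 + 67.6·0.05 + 4.4·0.08
  = 0.720 + 1.080 + 3.380 + 0.352 = 5.532 m² sabins.
Treatment contributes 41.3·0.62 = 25.606 sabins.
A_after = 5.532 + 25.606 = 31.138 sabins.
Reduction = 10 log₁₀(A_after/A_before) = 10 log₁₀(5.6287) = 7.5 dB.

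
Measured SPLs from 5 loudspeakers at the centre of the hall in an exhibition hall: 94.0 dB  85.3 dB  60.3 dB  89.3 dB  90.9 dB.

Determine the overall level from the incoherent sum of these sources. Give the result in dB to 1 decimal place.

Converting to relative power and adding: 10^(94.0/10) + 10^(85.3/10) + 10^(60.3/10) + 10^(89.3/10) + 10^(90.9/10) = 4.933e+09.
L_total = 10·log₁₀(4.933e+09) = 96.9 dB.

96.9 dB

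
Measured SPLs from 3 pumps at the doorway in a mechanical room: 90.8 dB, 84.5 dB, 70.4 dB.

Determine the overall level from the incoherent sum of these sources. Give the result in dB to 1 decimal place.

Sum in the linear (power) domain: Σ 10^(Lᵢ/10) = 10^(90.8/10) + 10^(84.5/10) + 10^(70.4/10) = 1.495e+09.
L_total = 10·log₁₀(1.495e+09) = 91.7 dB.

91.7 dB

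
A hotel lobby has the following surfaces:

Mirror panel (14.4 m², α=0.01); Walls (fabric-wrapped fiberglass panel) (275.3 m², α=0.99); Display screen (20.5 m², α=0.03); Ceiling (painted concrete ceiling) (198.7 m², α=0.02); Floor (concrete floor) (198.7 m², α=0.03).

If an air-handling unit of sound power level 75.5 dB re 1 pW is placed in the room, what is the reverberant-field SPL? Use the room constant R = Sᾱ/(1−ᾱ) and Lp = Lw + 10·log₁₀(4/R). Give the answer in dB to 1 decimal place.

54.8 dB

Σ(Sᵢαᵢ) = 14.4·0.01 + 275.3·0.99 + 20.5·0.03 + 198.7·0.02 + 198.7·0.03 = 283.241; total area S = 707.6 m².
ᾱ = 283.241/707.6 = 0.4003; R = Sᾱ/(1−ᾱ) = 283.241/(1−0.4003) = 472.304 m².
Lp = Lw + 10 log₁₀(4/R) = 75.5 -20.72 = 54.8 dB.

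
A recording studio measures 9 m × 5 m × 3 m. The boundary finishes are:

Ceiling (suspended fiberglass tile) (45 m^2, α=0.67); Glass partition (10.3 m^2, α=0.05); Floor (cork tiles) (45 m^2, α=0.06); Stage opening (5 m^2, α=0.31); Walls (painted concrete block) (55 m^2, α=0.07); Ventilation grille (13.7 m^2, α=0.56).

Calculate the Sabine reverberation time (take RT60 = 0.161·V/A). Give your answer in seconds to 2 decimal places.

0.47 sec

Total absorption A = 45·0.67 + 10.3·0.05 + 45·0.06 + 5·0.31 + 55·0.07 + 13.7·0.56
  = 30.150 + 0.515 + 2.700 + 1.550 + 3.850 + 7.672 = 46.437 m^2 sabins.
V = 9·5·3 = 135 m³.
Sabine: RT60 = 0.161 × 135 / 46.437 = 0.47 s.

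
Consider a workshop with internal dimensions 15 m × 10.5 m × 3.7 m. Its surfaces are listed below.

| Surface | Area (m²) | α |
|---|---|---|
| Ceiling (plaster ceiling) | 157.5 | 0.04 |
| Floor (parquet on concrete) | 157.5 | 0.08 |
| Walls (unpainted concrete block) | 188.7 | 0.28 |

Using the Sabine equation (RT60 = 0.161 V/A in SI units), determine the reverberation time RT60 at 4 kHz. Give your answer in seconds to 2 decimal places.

1.31 seconds

Summing Sᵢαᵢ: 6.300 + 12.600 + 52.836 → A = 71.736 sabins.
V = 15·10.5·3.7 = 582.75 m³.
T = 0.161 V/A = 0.161·582.75/71.736 = 1.31 s.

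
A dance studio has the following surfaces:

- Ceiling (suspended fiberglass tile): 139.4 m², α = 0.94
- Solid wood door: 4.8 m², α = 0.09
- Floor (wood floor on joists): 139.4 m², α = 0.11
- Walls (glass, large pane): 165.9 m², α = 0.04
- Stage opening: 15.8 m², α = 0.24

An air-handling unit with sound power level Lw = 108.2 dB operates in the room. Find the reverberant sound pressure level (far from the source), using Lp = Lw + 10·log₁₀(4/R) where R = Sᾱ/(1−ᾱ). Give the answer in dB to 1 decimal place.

90.5 dB

Σ(Sᵢαᵢ) = 139.4×0.94 + 4.8×0.09 + 139.4×0.11 + 165.9×0.04 + 15.8×0.24 = 157.230; total area S = 465.3 m².
ᾱ = 0.3379, so room constant R = A/(1−ᾱ) = 237.472 m².
Lp = Lw + 10 log₁₀(4/R) = 108.2 -17.74 = 90.5 dB.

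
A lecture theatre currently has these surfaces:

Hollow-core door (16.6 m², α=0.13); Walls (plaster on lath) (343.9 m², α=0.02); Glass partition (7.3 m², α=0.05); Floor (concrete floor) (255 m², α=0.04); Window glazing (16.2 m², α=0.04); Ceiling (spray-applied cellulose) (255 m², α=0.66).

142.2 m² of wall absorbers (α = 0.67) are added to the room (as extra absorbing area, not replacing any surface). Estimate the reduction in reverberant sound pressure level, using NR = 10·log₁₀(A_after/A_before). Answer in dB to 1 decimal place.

Total absorption A_before = 16.6·0.13 + 343.9·0.02 + 7.3·0.05 + 255·0.04 + 16.2·0.04 + 255·0.66
  = 2.158 + 6.878 + 0.365 + 10.200 + 0.648 + 168.300 = 188.549 m² sabins.
Treatment contributes 142.2·0.67 = 95.274 sabins.
New total A_after = 283.823 sabins.
Reduction = 10 log₁₀(A_after/A_before) = 10 log₁₀(1.5053) = 1.8 dB.

1.8 dB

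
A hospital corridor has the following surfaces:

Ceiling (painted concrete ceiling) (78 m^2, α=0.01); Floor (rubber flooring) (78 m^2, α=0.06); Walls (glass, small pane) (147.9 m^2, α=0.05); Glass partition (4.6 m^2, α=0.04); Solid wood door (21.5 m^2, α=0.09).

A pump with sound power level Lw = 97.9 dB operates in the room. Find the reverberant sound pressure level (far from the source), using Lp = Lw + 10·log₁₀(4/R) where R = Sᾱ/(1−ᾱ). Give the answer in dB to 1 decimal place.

A = 14.974 sabins; S = 330.0 m^2.
ᾱ = 0.0454, so room constant R = A/(1−ᾱ) = 15.686 m^2.
Lp = Lw + 10 log₁₀(4/R) = 97.9 -5.93 = 92.0 dB.

92.0 dB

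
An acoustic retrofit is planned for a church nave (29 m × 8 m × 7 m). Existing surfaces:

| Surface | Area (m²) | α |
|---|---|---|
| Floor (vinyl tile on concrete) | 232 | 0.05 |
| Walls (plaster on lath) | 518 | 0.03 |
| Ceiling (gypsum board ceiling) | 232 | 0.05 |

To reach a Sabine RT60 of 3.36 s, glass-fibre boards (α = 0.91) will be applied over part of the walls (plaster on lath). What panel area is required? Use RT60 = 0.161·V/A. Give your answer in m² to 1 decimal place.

Summing Sᵢαᵢ: 11.600 + 15.540 + 11.600 → A₁ = 38.740 sabins.
Required A₂ = 0.161·1624/3.36 = 77.817 sabins.
Absorption to add: 77.817 − 38.740 = 39.077 sabins.
Net gain per m²: Δα = 0.91 − 0.03 = 0.88.
Area = ΔA/Δα = 39.077/0.88 = 44.4 m².

44.4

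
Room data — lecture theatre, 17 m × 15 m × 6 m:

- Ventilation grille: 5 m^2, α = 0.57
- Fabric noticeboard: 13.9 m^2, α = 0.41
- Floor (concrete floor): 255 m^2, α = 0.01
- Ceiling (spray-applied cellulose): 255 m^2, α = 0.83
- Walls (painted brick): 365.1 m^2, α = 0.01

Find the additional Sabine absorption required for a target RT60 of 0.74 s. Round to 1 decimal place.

Summing Sᵢαᵢ: 2.850 + 5.699 + 2.550 + 211.650 + 3.651 → A₁ = 226.400 sabins.
V = 1530 m³. Required absorption A₂ = 0.161 × 1530 / 0.74 = 332.878 sabins.
Additional absorption ΔA = 332.878 − 226.400 = 106.5 sabins.

106.5 sabins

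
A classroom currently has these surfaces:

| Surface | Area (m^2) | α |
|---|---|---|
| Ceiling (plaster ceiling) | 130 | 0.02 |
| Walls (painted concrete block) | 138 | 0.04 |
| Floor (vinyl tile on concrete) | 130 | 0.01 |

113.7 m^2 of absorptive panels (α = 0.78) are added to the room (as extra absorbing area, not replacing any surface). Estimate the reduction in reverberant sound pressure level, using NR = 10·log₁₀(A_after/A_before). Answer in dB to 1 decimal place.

10.2 dB

Summing Sᵢαᵢ: 2.600 + 5.520 + 1.300 → A_before = 9.420 sabins.
Added absorption = 113.7 × 0.78 = 88.686 sabins.
New total A_after = 98.106 sabins.
NR = 10·log₁₀(98.106/9.420) = 10.2 dB.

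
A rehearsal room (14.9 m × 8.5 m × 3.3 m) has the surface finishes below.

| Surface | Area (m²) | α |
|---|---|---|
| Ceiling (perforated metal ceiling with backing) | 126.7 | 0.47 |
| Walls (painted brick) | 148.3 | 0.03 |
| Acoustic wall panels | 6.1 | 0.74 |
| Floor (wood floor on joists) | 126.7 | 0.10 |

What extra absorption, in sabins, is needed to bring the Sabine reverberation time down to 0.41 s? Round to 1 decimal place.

Total absorption A₁ = 126.7*0.47 + 148.3*0.03 + 6.1*0.74 + 126.7*0.10
  = 59.549 + 4.449 + 4.514 + 12.670 = 81.182 m² sabins.
Target A₂ = 0.161·417.945/0.41 = 164.120 sabins (V = 417.945 m³).
ΔA = A₂ − A₁ = 164.120 − 81.182 = 82.9 sabins.

82.9 sabins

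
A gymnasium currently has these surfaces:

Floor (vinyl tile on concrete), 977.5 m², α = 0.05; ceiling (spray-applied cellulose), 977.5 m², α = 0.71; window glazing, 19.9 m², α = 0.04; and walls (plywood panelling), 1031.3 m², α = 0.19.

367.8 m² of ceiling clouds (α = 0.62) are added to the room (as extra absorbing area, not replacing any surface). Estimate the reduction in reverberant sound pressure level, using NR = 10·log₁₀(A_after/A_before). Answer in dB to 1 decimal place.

0.9 dB

Total absorption A_before = 977.5·0.05 + 977.5·0.71 + 19.9·0.04 + 1031.3·0.19
  = 48.875 + 694.025 + 0.796 + 195.947 = 939.643 m² sabins.
Added absorption = 367.8 × 0.62 = 228.036 sabins.
New total A_after = 1167.679 sabins.
NR = 10·log₁₀(1167.679/939.643) = 0.9 dB.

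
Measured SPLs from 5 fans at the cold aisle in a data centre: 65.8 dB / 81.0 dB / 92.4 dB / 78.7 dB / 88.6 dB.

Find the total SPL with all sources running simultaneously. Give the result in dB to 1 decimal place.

Converting to relative power and adding: 10^(65.8/10) + 10^(81.0/10) + 10^(92.4/10) + 10^(78.7/10) + 10^(88.6/10) = 2.666e+09.
L_total = 10·log₁₀(2.666e+09) = 94.3 dB.

94.3 dB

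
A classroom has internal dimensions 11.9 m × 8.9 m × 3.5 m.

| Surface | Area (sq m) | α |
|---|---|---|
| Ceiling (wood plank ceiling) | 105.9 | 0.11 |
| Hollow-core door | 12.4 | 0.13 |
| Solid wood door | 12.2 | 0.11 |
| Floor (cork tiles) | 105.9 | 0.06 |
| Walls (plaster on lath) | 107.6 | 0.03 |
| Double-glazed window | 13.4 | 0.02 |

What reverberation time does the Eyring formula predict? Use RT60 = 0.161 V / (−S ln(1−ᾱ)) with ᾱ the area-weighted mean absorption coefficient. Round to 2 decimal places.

S = Σ Sᵢ = 357.4 sq m.
Σ(Sᵢαᵢ) = 105.9×0.11 + 12.4×0.13 + 12.2×0.11 + 105.9×0.06 + 107.6×0.03 + 13.4×0.02 = 24.453.
ᾱ = 24.453 / 357.4 = 0.0684.
Eyring denominator: −S ln(1−ᾱ) = 25.322.
V = 11.9 × 8.9 × 3.5 = 370.685 m³.
RT60 = 0.161 × 370.685 / 25.322 = 2.36 s.

2.36 s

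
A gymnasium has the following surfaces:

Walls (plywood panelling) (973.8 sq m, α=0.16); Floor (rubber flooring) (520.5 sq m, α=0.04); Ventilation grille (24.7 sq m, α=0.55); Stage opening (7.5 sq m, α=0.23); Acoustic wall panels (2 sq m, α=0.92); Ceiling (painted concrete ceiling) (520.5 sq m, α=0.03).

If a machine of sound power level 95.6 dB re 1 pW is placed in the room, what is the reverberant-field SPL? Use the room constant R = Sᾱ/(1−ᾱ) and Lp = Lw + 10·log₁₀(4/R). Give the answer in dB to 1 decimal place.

77.9 dB

A = 209.393 sabins; S = 2049.0 sq m.
ᾱ = 0.1022, so room constant R = A/(1−ᾱ) = 233.229 sq m.
Lp = 95.6 + 10·log₁₀(4/233.229) = 95.6 + (-17.66) = 77.9 dB.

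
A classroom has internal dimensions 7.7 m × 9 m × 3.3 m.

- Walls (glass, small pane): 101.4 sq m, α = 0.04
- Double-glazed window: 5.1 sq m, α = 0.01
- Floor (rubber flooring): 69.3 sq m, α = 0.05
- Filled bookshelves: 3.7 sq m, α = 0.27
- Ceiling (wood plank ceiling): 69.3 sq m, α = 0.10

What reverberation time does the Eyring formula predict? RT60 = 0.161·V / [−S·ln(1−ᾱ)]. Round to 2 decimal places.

Total surface area S = 101.4 + 5.1 + 69.3 + 3.7 + 69.3 = 248.8 sq m.
Absorption A = 101.4×0.04 + 5.1×0.01 + 69.3×0.05 + 3.7×0.27 + 69.3×0.10 = 15.501 sabins.
Mean coefficient ᾱ = A/S = 0.0623.
Eyring denominator: −S ln(1−ᾱ) = 16.004.
V = 7.7 × 9 × 3.3 = 228.69 m³.
RT60 = 0.161 × 228.69 / 16.004 = 2.30 s.

2.30 sec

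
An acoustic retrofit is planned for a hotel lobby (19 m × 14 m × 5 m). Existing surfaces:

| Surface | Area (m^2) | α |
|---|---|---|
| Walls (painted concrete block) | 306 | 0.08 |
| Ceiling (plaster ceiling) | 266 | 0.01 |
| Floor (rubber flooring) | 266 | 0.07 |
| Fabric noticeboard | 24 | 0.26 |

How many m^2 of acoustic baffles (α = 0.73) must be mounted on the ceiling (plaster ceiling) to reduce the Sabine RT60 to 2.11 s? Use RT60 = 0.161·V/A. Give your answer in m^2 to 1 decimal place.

Summing Sᵢαᵢ: 24.480 + 2.660 + 18.620 + 6.240 → A₁ = 52.000 sabins.
Required A₂ = 0.161·1330/2.11 = 101.483 sabins.
ΔA needed = 101.483 − 52.000 = 49.483 sabins.
Net gain per m^2: Δα = 0.73 − 0.01 = 0.72.
Area = ΔA/Δα = 49.483/0.72 = 68.7 m^2.

68.7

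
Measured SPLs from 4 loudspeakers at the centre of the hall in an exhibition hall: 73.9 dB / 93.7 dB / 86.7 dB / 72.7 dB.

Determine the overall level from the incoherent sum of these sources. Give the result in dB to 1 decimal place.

94.6 dB

Converting to relative power and adding: 10^(73.9/10) + 10^(93.7/10) + 10^(86.7/10) + 10^(72.7/10) = 2.855e+09.
L_total = 10·log₁₀(2.855e+09) = 94.6 dB.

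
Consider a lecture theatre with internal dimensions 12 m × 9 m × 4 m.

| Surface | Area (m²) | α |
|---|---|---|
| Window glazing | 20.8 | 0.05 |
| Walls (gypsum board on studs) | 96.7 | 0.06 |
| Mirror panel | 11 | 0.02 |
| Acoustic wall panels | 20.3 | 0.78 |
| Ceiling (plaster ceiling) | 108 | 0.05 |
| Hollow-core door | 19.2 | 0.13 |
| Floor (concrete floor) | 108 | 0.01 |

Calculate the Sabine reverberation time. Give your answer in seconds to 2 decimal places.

2.18 s

Total absorption A = 20.8*0.05 + 96.7*0.06 + 11*0.02 + 20.3*0.78 + 108*0.05 + 19.2*0.13 + 108*0.01
  = 1.040 + 5.802 + 0.220 + 15.834 + 5.400 + 2.496 + 1.080 = 31.872 m² sabins.
V = 12·9·4 = 432 m³.
Sabine: RT60 = 0.161 × 432 / 31.872 = 2.18 s.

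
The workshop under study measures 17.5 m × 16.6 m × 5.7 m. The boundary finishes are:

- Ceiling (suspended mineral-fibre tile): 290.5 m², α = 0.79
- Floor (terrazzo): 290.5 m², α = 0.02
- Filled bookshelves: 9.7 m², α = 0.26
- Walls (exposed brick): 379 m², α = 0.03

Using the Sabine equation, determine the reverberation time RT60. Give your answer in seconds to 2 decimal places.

1.07 s

A = Σ Sᵢαᵢ = 290.5*0.79 + 290.5*0.02 + 9.7*0.26 + 379*0.03 = 249.197 sabins.
Room volume: 1655.85 m³.
T = 0.161 V/A = 0.161·1655.85/249.197 = 1.07 s.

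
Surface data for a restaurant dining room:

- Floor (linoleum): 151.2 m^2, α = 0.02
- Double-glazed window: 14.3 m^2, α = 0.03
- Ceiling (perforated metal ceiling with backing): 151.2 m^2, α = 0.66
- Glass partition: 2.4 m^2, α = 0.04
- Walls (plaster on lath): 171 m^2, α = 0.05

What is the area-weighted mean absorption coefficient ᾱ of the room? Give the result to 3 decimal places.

0.228

Total surface area S = 490.1 m^2.
A = 151.2·0.02 + 14.3·0.03 + 151.2·0.66 + 2.4·0.04 + 171·0.05 = 111.891 sabins.
ᾱ = 111.891 / 490.1 = 0.228.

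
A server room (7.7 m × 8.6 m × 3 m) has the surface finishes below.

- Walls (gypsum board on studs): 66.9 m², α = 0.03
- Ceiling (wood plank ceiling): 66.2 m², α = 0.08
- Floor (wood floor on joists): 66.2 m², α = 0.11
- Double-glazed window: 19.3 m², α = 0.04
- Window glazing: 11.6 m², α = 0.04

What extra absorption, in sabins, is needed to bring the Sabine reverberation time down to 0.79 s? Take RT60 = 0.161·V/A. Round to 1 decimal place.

24.7 sabins

Summing Sᵢαᵢ: 2.007 + 5.296 + 7.282 + 0.772 + 0.464 → A₁ = 15.821 sabins.
For T = 0.79 s, need A₂ = 0.161·V/T = 0.161·198.66/0.79 = 40.486 sabins.
ΔA = A₂ − A₁ = 40.486 − 15.821 = 24.7 sabins.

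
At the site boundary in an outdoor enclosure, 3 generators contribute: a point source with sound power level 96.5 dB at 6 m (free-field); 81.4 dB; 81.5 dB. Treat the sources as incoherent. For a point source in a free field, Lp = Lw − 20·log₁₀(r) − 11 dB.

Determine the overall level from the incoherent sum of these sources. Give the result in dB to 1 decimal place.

Source at 6 m: Lp = 96.5 − 20·log₁₀(6) − 11 = 69.9 dB.
Σ 10^(Lᵢ/10) = 2.891e+08.
L_total = 10·log₁₀(2.891e+08) = 84.6 dB.

84.6 dB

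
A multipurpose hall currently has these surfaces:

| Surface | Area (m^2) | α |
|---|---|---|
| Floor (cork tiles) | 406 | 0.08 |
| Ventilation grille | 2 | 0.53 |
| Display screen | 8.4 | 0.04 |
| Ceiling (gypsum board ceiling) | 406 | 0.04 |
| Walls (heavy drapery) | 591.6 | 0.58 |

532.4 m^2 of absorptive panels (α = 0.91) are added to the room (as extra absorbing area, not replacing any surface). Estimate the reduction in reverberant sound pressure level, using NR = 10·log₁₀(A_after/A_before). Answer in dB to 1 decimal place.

3.5 dB

Equivalent absorption area: A_before = 406×0.08 + 2×0.53 + 8.4×0.04 + 406×0.04 + 591.6×0.58 = 393.244 m^2.
Added absorption = 532.4 × 0.91 = 484.484 sabins.
A_after = 393.244 + 484.484 = 877.728 sabins.
Reduction = 10 log₁₀(A_after/A_before) = 10 log₁₀(2.2320) = 3.5 dB.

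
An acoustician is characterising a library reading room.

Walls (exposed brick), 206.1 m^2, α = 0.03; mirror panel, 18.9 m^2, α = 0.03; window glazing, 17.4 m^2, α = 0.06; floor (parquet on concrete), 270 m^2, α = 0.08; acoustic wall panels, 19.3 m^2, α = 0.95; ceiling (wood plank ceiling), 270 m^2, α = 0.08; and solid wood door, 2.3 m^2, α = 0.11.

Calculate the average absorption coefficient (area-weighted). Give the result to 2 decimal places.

Total surface area S = 804.0 m^2.
A = 206.1·0.03 + 18.9·0.03 + 17.4·0.06 + 270·0.08 + 19.3·0.95 + 270·0.08 + 2.3·0.11 = 69.582 sabins.
ᾱ = 69.582 / 804.0 = 0.09.

0.09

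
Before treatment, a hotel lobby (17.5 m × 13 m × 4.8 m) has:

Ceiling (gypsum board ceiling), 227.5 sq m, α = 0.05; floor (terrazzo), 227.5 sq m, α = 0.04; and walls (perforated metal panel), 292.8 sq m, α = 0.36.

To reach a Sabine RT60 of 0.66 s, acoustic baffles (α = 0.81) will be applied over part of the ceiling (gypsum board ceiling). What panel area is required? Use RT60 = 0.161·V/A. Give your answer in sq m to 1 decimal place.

Equivalent absorption area: A₁ = 227.5*0.05 + 227.5*0.04 + 292.8*0.36 = 125.883 sq m.
V = 1092 m³. Target absorption A₂ = 0.161 × 1092 / 0.66 = 266.382 sabins.
ΔA needed = 266.382 − 125.883 = 140.499 sabins.
Each sq m of panel replacing the ceiling (gypsum board ceiling) adds (0.81 − 0.05) = 0.76 sabins.
Panel area = 140.499 / 0.76 = 184.9 sq m.

184.9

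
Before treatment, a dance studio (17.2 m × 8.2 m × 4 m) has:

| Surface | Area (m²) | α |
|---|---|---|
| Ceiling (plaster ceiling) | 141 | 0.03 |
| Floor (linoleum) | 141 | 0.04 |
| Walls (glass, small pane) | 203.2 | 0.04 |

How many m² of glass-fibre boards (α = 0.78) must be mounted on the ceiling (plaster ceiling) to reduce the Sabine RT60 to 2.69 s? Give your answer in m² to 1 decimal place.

21.0

A₁ = Σ Sᵢαᵢ = 141*0.03 + 141*0.04 + 203.2*0.04 = 17.998 sabins.
V = 564.16 m³. Target absorption A₂ = 0.161 × 564.16 / 2.69 = 33.766 sabins.
ΔA needed = 33.766 − 17.998 = 15.768 sabins.
Each m² of panel replacing the ceiling (plaster ceiling) adds (0.78 − 0.03) = 0.75 sabins.
Panel area = 15.768 / 0.75 = 21.0 m².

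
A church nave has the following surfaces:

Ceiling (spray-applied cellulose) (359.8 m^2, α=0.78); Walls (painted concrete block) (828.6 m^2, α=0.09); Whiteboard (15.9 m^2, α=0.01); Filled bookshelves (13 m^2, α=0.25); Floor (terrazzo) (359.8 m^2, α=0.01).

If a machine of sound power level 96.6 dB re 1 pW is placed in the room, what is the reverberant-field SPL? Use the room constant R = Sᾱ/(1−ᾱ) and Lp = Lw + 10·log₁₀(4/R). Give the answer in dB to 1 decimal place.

75.9 dB

Σ(Sᵢαᵢ) = 359.8×0.78 + 828.6×0.09 + 15.9×0.01 + 13×0.25 + 359.8×0.01 = 362.225; total area S = 1577.1 m^2.
ᾱ = 362.225/1577.1 = 0.2297; R = Sᾱ/(1−ᾱ) = 362.225/(1−0.2297) = 470.239 m^2.
Lp = 96.6 + 10·log₁₀(4/470.239) = 96.6 + (-20.70) = 75.9 dB.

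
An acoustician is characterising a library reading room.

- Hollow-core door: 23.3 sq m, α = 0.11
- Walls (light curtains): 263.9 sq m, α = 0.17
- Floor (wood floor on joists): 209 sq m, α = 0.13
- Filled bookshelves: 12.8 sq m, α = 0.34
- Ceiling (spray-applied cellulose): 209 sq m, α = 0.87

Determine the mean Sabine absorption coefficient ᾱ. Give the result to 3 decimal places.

S = Σ Sᵢ = 23.3 + 263.9 + 209 + 12.8 + 209 = 718.0 sq m.
A = 23.3×0.11 + 263.9×0.17 + 209×0.13 + 12.8×0.34 + 209×0.87 = 260.778 sabins.
ᾱ = 260.778 / 718.0 = 0.363.

0.363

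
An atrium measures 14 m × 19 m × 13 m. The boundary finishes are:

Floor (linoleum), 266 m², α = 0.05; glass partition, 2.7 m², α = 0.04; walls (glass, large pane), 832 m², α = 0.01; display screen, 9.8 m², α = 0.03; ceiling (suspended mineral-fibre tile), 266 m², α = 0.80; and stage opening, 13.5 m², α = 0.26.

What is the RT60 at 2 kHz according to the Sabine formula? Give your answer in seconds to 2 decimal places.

A = Σ Sᵢαᵢ = 266·0.05 + 2.7·0.04 + 832·0.01 + 9.8·0.03 + 266·0.80 + 13.5·0.26 = 238.332 sabins.
Room volume: 3458 m³.
Sabine: RT60 = 0.161 × 3458 / 238.332 = 2.34 s.

2.34 s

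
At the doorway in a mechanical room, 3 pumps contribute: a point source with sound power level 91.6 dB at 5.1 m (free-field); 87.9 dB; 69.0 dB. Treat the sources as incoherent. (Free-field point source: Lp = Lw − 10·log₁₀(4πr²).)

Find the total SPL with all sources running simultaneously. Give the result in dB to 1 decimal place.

88.0 dB

Source at 5.1 m: Lp = 91.6 − 10·log₁₀(4π·5.1²) = 91.6 − 10·log₁₀(326.851) = 66.5 dB.
Σ 10^(Lᵢ/10) = 6.29e+08.
Back to dB: 10·log₁₀ Σ = 88.0 dB.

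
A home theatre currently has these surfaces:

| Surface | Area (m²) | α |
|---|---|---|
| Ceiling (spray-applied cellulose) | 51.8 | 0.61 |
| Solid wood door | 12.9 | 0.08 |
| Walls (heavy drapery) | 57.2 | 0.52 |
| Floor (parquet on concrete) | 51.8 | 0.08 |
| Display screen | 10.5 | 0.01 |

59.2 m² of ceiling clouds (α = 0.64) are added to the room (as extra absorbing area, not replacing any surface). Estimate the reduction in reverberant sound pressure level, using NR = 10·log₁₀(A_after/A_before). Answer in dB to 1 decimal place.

2.0 dB

Summing Sᵢαᵢ: 31.598 + 1.032 + 29.744 + 4.144 + 0.105 → A_before = 66.623 sabins.
Added absorption = 59.2 × 0.64 = 37.888 sabins.
New total A_after = 104.511 sabins.
NR = 10·log₁₀(104.511/66.623) = 2.0 dB.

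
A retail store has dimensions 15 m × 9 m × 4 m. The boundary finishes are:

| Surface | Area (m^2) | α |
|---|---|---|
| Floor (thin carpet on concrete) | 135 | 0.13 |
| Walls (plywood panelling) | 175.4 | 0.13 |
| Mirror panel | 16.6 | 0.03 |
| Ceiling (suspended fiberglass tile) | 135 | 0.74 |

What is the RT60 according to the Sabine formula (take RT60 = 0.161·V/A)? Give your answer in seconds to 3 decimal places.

0.618 s

Total absorption A = 135·0.13 + 175.4·0.13 + 16.6·0.03 + 135·0.74
  = 17.550 + 22.802 + 0.498 + 99.900 = 140.750 m^2 sabins.
Volume V = 15 × 9 × 4 = 540 m³.
RT60 = 0.161 · V / A = 0.161 × 540 / 140.750 = 0.618 s.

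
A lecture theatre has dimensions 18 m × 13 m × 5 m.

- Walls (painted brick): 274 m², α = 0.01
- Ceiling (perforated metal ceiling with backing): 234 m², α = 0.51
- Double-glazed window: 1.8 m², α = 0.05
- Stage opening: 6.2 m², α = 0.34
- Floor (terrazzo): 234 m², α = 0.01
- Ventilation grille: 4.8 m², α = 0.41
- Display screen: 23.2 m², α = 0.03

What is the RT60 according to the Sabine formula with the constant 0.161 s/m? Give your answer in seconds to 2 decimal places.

Total absorption A = 274×0.01 + 234×0.51 + 1.8×0.05 + 6.2×0.34 + 234×0.01 + 4.8×0.41 + 23.2×0.03
  = 2.740 + 119.340 + 0.090 + 2.108 + 2.340 + 1.968 + 0.696 = 129.282 m² sabins.
Room volume: 1170 m³.
Sabine: RT60 = 0.161 × 1170 / 129.282 = 1.46 s.

1.46 s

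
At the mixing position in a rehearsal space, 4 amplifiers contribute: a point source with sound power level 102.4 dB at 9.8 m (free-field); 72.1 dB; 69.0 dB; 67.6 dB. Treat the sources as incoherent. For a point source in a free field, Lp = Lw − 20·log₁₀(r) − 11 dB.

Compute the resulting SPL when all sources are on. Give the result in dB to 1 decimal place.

76.5 dB

Source at 9.8 m: Lp = 102.4 − 20·log₁₀(9.8) − 11 = 71.6 dB.
Sum in the linear (power) domain: Σ 10^(Lᵢ/10) = 10^(71.6/10) + 10^(72.1/10) + 10^(69.0/10) + 10^(67.6/10) = 4.437e+07.
Back to dB: 10·log₁₀ Σ = 76.5 dB.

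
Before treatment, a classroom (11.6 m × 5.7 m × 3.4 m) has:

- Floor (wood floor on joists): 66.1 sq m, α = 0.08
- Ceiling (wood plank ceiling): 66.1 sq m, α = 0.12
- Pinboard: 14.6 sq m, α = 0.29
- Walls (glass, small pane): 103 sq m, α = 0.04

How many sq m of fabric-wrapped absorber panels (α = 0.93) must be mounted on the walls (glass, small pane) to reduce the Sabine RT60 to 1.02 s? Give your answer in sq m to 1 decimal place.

15.6

Summing Sᵢαᵢ: 5.288 + 7.932 + 4.234 + 4.120 → A₁ = 21.574 sabins.
V = 224.808 m³. Target absorption A₂ = 0.161 × 224.808 / 1.02 = 35.484 sabins.
Absorption to add: 35.484 − 21.574 = 13.910 sabins.
Each sq m of panel replacing the walls (glass, small pane) adds (0.93 − 0.04) = 0.89 sabins.
Area = ΔA/Δα = 13.910/0.89 = 15.6 sq m.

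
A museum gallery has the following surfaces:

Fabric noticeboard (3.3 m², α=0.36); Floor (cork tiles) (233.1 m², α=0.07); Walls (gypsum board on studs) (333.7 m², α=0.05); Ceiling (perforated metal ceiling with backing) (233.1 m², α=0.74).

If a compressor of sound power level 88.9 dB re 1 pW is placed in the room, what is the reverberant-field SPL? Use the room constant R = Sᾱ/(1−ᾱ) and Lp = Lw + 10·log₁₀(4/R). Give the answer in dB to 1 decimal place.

Σ(Sᵢαᵢ) = 3.3·0.36 + 233.1·0.07 + 333.7·0.05 + 233.1·0.74 = 206.684; total area S = 803.2 m².
ᾱ = 0.2573, so room constant R = A/(1−ᾱ) = 278.287 m².
Lp = Lw + 10 log₁₀(4/R) = 88.9 -18.42 = 70.5 dB.

70.5 dB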